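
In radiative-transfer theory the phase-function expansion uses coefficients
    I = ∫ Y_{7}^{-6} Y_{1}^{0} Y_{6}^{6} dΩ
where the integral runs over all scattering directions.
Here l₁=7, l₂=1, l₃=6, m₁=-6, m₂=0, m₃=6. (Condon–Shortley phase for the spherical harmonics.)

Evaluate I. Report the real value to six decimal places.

0.126157

m-sum 0 ✓  L=14 even ✓  6≤6≤8 ✓
Π(2lᵢ+1) = 15×3×13 = 585
triangle coeff Δ(7,1,6) = 1/1365
Σ_t [1,1]: t=1:−1/518400 = -1/518400
(3j)²=7/195 [(7 1 6; 0 0 0)], sign=-1
Σ_t [1,1]: t=1:−1/479001600 = -1/479001600
(3j)²=1/105 [(7 1 6; -6 0 6)], sign=-1
⇒ 4πI² = 1/5
I = (+1)√(1/5/(4π)) = 0.12615663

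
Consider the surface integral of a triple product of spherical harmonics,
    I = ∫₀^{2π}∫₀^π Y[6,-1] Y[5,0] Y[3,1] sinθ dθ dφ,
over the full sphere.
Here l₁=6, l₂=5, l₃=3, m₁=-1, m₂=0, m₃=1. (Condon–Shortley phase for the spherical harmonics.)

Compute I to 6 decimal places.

-0.077843

m-sum 0 ✓  L=14 even ✓  1≤3≤11 ✓
Π(2lᵢ+1) = 13×11×7 = 1001
triangle coeff Δ(6,5,3) = 1/675675
Σ_t [3,5]: t=3:−1/8640 t=4:+1/2304 t=5:−1/8640 = 7/34560
(3j)²=7/429 [(6 5 3; 0 0 0)], sign=-1
Σ_t [3,5]: t=3:−1/34560 t=4:+1/3456 t=5:−1/5760 = 1/11520
(3j)²=2/429 [(6 5 3; -1 0 1)], sign=+1
⇒ 4πI² = 98/1287
I = (-1)√(98/1287/(4π)) = -0.07784287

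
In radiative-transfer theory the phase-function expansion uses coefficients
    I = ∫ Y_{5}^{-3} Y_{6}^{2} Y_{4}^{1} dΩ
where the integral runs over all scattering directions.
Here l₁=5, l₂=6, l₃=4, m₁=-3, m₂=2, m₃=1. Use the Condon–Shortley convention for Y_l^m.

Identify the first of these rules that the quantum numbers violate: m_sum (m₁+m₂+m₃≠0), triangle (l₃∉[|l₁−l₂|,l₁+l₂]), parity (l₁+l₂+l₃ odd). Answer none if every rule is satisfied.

parity

Σmᵢ = 0  ✓
l₃∈[|l₁−l₂|,l₁+l₂]=[1,11], have l₃=4  ✓
Σlᵢ = 15 ⇒ odd  ✗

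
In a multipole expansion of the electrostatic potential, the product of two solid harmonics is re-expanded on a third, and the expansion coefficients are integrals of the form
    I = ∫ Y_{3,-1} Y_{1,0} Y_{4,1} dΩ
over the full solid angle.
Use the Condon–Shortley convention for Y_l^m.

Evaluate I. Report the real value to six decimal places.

-0.238414

Checks pass: Σm=0; 8 even; l₃=4∈[2,4].
(2·3+1)(2·1+1)(2·4+1) = 189
Δ: 0! 6! 2! / 9! → 1/252
sum: t=0:+1/36 = 1/36
3j²(3 1 4; 0 0 0) = Δ·Π!·Σ² = 4/63  (sign +1)
sum: t=0:+1/48 = 1/48
3j²(3 1 4; -1 0 1) = Δ·Π!·Σ² = 5/84  (sign -1)
combine: 4πI² = 189·4/63·5/84 = 5/7
take √, sign -1: I = -0.23841361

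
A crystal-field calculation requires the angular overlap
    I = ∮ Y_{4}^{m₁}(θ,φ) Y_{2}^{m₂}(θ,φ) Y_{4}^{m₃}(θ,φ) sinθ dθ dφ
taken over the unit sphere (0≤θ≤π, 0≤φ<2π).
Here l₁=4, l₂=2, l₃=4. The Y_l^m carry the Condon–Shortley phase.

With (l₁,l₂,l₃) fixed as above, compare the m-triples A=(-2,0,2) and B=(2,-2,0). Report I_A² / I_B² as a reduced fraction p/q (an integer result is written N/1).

16/135

Same 4,2,4: normalisation and zero-m 3j drop out of the ratio.
A: Δ: 2! 6! 2! / 11! → 1/13860; sum: t=0:+1/2880 t=1:−1/120 t=2:+1/192 = -1/360; 3j²(4 2 4; -2 0 2) = Δ·Π!·Σ² = 16/3465  (sign -1)
B: Δ: 2! 6! 2! / 11! → 1/13860; sum: t=0:+1/192 = 1/192; 3j²(4 2 4; 2 -2 0) = Δ·Π!·Σ² = 3/77  (sign +1)
I_A²/I_B² = (16/3465)/(3/77) = 16/135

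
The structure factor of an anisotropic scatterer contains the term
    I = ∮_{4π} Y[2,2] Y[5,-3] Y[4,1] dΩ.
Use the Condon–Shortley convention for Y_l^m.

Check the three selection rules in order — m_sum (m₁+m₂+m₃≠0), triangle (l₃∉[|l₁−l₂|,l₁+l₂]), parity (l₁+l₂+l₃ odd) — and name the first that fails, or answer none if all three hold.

m₁+m₂+m₃ = 2 − 3 + 1 = 0  ✓
triangle: |2−5|=3 ≤ l₃=4 ≤ 2+5=7  ✓
parity: l₁+l₂+l₃ = 11 is odd  ✗

parity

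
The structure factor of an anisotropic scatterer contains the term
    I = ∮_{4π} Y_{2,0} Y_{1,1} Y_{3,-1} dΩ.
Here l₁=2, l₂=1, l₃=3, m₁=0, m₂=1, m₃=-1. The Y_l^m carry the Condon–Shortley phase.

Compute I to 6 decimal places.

Rules hold: Σm=0, L=6 even, 1≤3≤3.
N = 5·3·7 = 105
Δ = 0!·4!·2!/7! = 1/105
Racah Σ t=0..0: t=0:+1/4 = 1/4
⇒ 3j(2 1 3; 0 0 0)² = 3/35, sgn -1
Racah Σ t=0..0: t=0:+1/8 = 1/8
⇒ 3j(2 1 3; 0 1 -1)² = 2/35, sgn +1
4πI² = N·(3j₀)²·(3jₘ)² = 18/35
I = -1·√(0.514286/4π) = -0.20230066

-0.202301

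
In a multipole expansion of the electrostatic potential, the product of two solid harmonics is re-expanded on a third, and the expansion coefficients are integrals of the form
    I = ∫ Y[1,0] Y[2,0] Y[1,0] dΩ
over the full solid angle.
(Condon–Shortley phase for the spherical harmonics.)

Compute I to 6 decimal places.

0.252313

Checks pass: Σm=0; 4 even; l₃=1∈[1,3].
(2·1+1)(2·2+1)(2·1+1) = 45
Δ: 2! 0! 2! / 5! → 1/30
sum: t=1:−1/1 = -1/1
3j²(1 2 1; 0 0 0) = Δ·Π!·Σ² = 2/15  (sign +1)
(m-triple is (0,0,0) — same symbol as above.)
combine: 4πI² = 45·2/15·2/15 = 4/5
take √, sign +1: I = 0.25231325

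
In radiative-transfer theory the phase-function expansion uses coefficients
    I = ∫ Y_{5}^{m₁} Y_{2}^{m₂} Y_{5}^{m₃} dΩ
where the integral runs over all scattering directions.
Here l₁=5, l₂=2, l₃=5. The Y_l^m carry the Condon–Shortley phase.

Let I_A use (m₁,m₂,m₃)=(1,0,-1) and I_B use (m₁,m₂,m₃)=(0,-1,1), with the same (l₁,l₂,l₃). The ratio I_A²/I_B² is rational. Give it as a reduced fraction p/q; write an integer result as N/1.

l's match ⇒ only the (l;m) 3-j factors differ between A and B.
A: triangle coeff Δ(5,2,5) = 1/38610; Σ_t [0,2]: t=0:+1/2304 t=1:−1/720 t=2:+1/5760 = -1/1280; (3j)²=27/1430 [(5 2 5; 1 0 -1)], sign=-1
B: triangle coeff Δ(5,2,5) = 1/38610; Σ_t [0,1]: t=0:+1/1440 t=1:−1/1152 = -1/5760; (3j)²=1/858 [(5 2 5; 0 -1 1)], sign=-1
I_A²/I_B² = (27/1430)/(1/858) = 81/5

81/5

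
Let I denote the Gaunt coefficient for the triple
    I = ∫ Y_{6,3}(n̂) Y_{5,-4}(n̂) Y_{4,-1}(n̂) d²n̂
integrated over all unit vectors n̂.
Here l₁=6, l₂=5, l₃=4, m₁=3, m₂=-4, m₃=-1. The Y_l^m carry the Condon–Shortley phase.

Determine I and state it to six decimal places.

3 − 4 − 1 = -2 ≠ 0: azimuthal integral kills it; I = 0

0.000000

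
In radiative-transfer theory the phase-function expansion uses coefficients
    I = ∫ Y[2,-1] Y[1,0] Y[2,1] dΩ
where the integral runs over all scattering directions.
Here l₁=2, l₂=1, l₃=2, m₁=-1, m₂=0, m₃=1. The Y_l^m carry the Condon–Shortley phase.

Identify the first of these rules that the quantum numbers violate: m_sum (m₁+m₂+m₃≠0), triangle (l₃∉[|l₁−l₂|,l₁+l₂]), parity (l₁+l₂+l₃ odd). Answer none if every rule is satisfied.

parity

m₁+m₂+m₃ = -1 + 0 + 1 = 0  ✓
triangle: |2−1|=1 ≤ l₃=2 ≤ 2+1=3  ✓
parity: l₁+l₂+l₃ = 5 is odd  ✗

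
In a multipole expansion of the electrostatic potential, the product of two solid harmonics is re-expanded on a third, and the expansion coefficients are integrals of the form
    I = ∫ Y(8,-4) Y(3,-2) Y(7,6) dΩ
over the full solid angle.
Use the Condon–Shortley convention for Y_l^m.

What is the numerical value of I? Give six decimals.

Checks pass: Σm=0; 18 even; l₃=7∈[5,11].
(2·8+1)(2·3+1)(2·7+1) = 1785
Δ: 4! 12! 2! / 19! → 1/5290740
sum: t=1:−1/7257600 t=2:+1/2073600 t=3:−1/7257600 = 1/4838400
3j²(8 3 7; 0 0 0) = Δ·Π!·Σ² = 252/20995  (sign -1)
sum: t=0:+1/11496038400 t=1:−1/479001600 = -23/11496038400
3j²(8 3 7; -4 -2 6) = Δ·Π!·Σ² = 529/81396  (sign +1)
combine: 4πI² = 1785·252/20995·529/81396 = 11109/79781
take √, sign -1: I = -0.10526471

-0.105265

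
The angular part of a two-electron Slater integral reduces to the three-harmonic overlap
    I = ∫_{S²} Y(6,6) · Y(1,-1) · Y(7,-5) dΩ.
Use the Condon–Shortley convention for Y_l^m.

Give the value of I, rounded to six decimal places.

Rules hold: Σm=0, L=14 even, 5≤7≤7.
N = 13·3·15 = 585
Δ = 0!·12!·2!/15! = 1/1365
Racah Σ t=0..0: t=0:+1/518400 = 1/518400
⇒ 3j(6 1 7; 0 0 0)² = 7/195, sgn -1
Racah Σ t=0..0: t=0:+1/958003200 = 1/958003200
⇒ 3j(6 1 7; 6 -1 -5)² = 1/1365, sgn +1
4πI² = N·(3j₀)²·(3jₘ)² = 1/65
I = -1·√(0.0153846/4π) = -0.03498955

-0.034990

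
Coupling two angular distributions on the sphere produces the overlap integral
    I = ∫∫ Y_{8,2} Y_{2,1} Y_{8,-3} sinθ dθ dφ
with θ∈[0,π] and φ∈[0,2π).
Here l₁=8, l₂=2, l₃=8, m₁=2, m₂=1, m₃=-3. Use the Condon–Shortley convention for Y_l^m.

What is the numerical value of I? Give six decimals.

Checks pass: Σm=0; 18 even; l₃=8∈[6,10].
(2·8+1)(2·2+1)(2·8+1) = 1445
Δ: 2! 14! 2! / 19! → 1/348840
sum: t=0:+1/116121600 t=1:−1/25401600 t=2:+1/116121600 = -1/45158400
3j²(8 2 8; 0 0 0) = Δ·Π!·Σ² = 24/1615  (sign -1)
sum: t=1:−1/87091200 t=2:+1/174182400 = -1/174182400
3j²(8 2 8; 2 1 -3) = Δ·Π!·Σ² = 55/7752  (sign +1)
combine: 4πI² = 1445·24/1615·55/7752 = 55/361
take √, sign -1: I = -0.11010900

-0.110109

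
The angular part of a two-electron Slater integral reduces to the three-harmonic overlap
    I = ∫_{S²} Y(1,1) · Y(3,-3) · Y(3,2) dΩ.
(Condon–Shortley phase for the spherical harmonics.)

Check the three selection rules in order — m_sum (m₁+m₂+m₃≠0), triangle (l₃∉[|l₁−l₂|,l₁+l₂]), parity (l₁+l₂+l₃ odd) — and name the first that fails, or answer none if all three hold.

parity

Σmᵢ = 0  ✓
l₃∈[|l₁−l₂|,l₁+l₂]=[2,4], have l₃=3  ✓
Σlᵢ = 7 ⇒ odd  ✗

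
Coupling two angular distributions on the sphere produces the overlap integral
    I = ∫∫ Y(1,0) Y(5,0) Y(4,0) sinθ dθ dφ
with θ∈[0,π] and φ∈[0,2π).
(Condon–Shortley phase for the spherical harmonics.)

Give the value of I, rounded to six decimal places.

m-sum 0 ✓  L=10 even ✓  4≤4≤6 ✓
Π(2lᵢ+1) = 3×11×9 = 297
triangle coeff Δ(1,5,4) = 1/495
Σ_t [1,1]: t=1:−1/576 = -1/576
(3j)²=5/99 [(1 5 4; 0 0 0)], sign=-1
(m-triple is (0,0,0) — same symbol as above.)
⇒ 4πI² = 25/33
I = (+1)√(25/33/(4π)) = 0.24553200

0.245532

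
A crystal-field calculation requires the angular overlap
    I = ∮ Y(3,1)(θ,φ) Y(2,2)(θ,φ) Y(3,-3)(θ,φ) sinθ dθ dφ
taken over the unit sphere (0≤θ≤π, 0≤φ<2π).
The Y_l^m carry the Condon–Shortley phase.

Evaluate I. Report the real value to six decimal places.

m-sum 0 ✓  L=8 even ✓  1≤3≤5 ✓
Π(2lᵢ+1) = 7×5×7 = 245
triangle coeff Δ(3,2,3) = 1/3780
Σ_t [0,2]: t=0:+1/24 t=1:−1/4 t=2:+1/24 = -1/6
(3j)²=4/105 [(3 2 3; 0 0 0)], sign=+1
Σ_t [2,2]: t=2:+1/96 = 1/96
(3j)²=1/42 [(3 2 3; 1 2 -3)], sign=+1
⇒ 4πI² = 2/9
I = (+1)√(2/9/(4π)) = 0.13298076

0.132981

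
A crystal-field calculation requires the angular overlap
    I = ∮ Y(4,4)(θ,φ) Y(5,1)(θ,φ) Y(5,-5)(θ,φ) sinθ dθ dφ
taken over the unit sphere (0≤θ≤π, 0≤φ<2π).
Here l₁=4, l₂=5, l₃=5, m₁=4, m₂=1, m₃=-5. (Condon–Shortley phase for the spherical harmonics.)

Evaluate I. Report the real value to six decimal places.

Rules hold: Σm=0, L=14 even, 1≤5≤9.
N = 9·11·11 = 1089
Δ = 4!·4!·6!/15! = 1/3153150
Racah Σ t=0..4: t=0:+1/69120 t=1:−1/1728 t=2:+1/576 t=3:−1/1728 t=4:+1/69120 = 7/11520
⇒ 3j(4 5 5; 0 0 0)² = 2/143, sgn -1
Racah Σ t=0..0: t=0:+1/414720 = 1/414720
⇒ 3j(4 5 5; 4 1 -5)² = 2/429, sgn +1
4πI² = N·(3j₀)²·(3jₘ)² = 12/169
I = -1·√(0.0710059/4π) = -0.07516962

-0.075170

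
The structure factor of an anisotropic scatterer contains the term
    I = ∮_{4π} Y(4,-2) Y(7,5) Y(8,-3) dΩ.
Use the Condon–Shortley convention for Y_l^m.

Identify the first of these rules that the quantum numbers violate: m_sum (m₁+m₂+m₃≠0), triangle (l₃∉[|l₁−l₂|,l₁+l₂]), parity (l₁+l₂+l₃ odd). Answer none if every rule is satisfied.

azimuthal sum: -2 + 5 − 3 = 0  ✓
3 ≤ 8 ≤ 11 (triangle on l)  ✓
L = 4 + 7 + 8 = 19 (odd)  ✗

parity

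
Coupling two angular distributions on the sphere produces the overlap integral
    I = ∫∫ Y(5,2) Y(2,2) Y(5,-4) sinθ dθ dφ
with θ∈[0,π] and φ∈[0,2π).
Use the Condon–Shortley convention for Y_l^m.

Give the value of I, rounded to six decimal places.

Rules hold: Σm=0, L=12 even, 3≤5≤7.
N = 11·5·11 = 605
Δ = 2!·8!·2!/13! = 1/38610
Racah Σ t=0..2: t=0:+1/2880 t=1:−1/576 t=2:+1/2880 = -1/960
⇒ 3j(5 2 5; 0 0 0)² = 10/429, sgn +1
Racah Σ t=2..2: t=2:+1/20160 = 1/20160
⇒ 3j(5 2 5; 2 2 -4)² = 12/715, sgn -1
4πI² = N·(3j₀)²·(3jₘ)² = 40/169
I = -1·√(0.236686/4π) = -0.13724032

-0.137240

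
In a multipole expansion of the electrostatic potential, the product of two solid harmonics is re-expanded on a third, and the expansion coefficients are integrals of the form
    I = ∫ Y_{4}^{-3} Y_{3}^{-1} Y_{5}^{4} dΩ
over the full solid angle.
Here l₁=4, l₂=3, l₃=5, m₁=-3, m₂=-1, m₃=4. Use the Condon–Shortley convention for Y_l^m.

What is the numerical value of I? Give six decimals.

Rules hold: Σm=0, L=12 even, 1≤5≤7.
N = 9·7·11 = 693
Δ = 2!·6!·4!/13! = 1/180180
Racah Σ t=0..2: t=0:+1/576 t=1:−1/144 t=2:+1/576 = -1/288
⇒ 3j(4 3 5; 0 0 0)² = 20/1001, sgn +1
Racah Σ t=1..2: t=1:−1/4320 t=2:+1/5760 = -1/17280
⇒ 3j(4 3 5; -3 -1 4)² = 7/4290, sgn +1
4πI² = N·(3j₀)²·(3jₘ)² = 42/1859
I = +1·√(0.0225928/4π) = 0.04240138

0.042401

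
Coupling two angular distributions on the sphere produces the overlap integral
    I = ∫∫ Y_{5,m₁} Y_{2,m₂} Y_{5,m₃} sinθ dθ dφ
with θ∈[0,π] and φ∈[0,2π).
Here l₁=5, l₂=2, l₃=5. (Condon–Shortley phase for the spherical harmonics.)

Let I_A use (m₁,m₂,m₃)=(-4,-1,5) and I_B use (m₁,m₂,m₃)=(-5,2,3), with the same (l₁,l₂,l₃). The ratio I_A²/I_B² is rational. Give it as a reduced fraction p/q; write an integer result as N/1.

9/2

Shared (l₁,l₂,l₃)=(5,2,5): N and (l;000)² cancel in I_A²/I_B².
A: Δ = 2!·8!·2!/13! = 1/38610; Racah Σ t=1..1: t=1:−1/80640 = -1/80640; ⇒ 3j(5 2 5; -4 -1 5)² = 9/286, sgn -1
B: Δ = 2!·8!·2!/13! = 1/38610; Racah Σ t=2..2: t=2:+1/161280 = 1/161280; ⇒ 3j(5 2 5; -5 2 3)² = 1/143, sgn +1
I_A²/I_B² = (9/286)/(1/143) = 9/2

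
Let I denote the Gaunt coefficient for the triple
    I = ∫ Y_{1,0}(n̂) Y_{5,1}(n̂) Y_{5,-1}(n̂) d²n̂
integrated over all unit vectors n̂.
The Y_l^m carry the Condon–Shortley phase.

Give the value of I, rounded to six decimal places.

0.000000

l₁+l₂+l₃=11 is odd: 3j(l;000)=0 ⇒ I=0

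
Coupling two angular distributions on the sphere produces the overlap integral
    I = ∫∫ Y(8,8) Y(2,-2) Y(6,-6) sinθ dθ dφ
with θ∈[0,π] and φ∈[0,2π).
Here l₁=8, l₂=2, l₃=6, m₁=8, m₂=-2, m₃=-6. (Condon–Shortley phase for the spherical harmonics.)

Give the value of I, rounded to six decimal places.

Rules hold: Σm=0, L=16 even, 6≤6≤10.
N = 17·5·13 = 1105
Δ = 4!·12!·0!/17! = 1/30940
Racah Σ t=2..2: t=2:+1/2073600 = 1/2073600
⇒ 3j(8 2 6; 0 0 0)² = 28/1105, sgn +1
Racah Σ t=0..0: t=0:+1/11496038400 = 1/11496038400
⇒ 3j(8 2 6; 8 -2 -6)² = 1/17, sgn +1
4πI² = N·(3j₀)²·(3jₘ)² = 28/17
I = +1·√(1.64706/4π) = 0.36203422

0.362034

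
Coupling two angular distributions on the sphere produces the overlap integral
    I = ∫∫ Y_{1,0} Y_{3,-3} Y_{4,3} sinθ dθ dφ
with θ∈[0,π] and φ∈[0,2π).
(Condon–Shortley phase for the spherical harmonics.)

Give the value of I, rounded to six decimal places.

-0.162868

Checks pass: Σm=0; 8 even; l₃=4∈[2,4].
(2·1+1)(2·3+1)(2·4+1) = 189
Δ: 0! 2! 6! / 9! → 1/252
sum: t=0:+1/36 = 1/36
3j²(1 3 4; 0 0 0) = Δ·Π!·Σ² = 4/63  (sign +1)
sum: t=0:+1/720 = 1/720
3j²(1 3 4; 0 -3 3) = Δ·Π!·Σ² = 1/36  (sign -1)
combine: 4πI² = 189·4/63·1/36 = 1/3
take √, sign -1: I = -0.16286750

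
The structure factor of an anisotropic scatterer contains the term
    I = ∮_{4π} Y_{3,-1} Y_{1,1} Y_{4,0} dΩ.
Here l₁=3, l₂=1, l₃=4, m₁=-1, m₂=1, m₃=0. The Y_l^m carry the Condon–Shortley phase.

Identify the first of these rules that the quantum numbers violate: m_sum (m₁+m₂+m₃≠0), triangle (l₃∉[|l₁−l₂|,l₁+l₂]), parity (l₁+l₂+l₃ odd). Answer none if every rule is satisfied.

none

azimuthal sum: -1 + 1 + 0 = 0  ✓
2 ≤ 4 ≤ 4 (triangle on l)  ✓
L = 3 + 1 + 4 = 8 (even)  ✓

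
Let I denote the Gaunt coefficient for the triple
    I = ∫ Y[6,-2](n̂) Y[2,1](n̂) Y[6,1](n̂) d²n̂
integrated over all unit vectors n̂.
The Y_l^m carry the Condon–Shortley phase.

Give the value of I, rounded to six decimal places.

0.088837

m-sum 0 ✓  L=14 even ✓  4≤6≤8 ✓
Π(2lᵢ+1) = 13×5×13 = 845
triangle coeff Δ(6,2,6) = 1/90090
Σ_t [0,2]: t=0:+1/69120 t=1:−1/14400 t=2:+1/69120 = -7/172800
(3j)²=14/715 [(6 2 6; 0 0 0)], sign=-1
Σ_t [1,2]: t=1:−1/60480 t=2:+1/34560 = 1/80640
(3j)²=6/1001 [(6 2 6; -2 1 1)], sign=-1
⇒ 4πI² = 12/121
I = (+1)√(12/121/(4π)) = 0.08883682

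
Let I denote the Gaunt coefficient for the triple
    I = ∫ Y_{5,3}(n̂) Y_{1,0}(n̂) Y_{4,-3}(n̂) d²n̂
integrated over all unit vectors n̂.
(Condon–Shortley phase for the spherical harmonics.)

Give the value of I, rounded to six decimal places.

Rules hold: Σm=0, L=10 even, 4≤4≤6.
N = 11·3·9 = 297
Δ = 2!·8!·0!/11! = 1/495
Racah Σ t=1..1: t=1:−1/576 = -1/576
⇒ 3j(5 1 4; 0 0 0)² = 5/99, sgn -1
Racah Σ t=1..1: t=1:−1/5040 = -1/5040
⇒ 3j(5 1 4; 3 0 -3)² = 16/495, sgn +1
4πI² = N·(3j₀)²·(3jₘ)² = 16/33
I = -1·√(0.484848/4π) = -0.19642560

-0.196426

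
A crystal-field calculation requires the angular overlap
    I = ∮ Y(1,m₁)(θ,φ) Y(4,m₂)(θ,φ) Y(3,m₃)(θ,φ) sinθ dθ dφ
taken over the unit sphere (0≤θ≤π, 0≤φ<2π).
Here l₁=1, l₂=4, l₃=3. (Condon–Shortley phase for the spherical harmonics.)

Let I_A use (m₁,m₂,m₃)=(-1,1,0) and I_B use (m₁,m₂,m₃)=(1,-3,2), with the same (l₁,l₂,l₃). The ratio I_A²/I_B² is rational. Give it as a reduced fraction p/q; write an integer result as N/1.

Same 1,4,3: normalisation and zero-m 3j drop out of the ratio.
A: Δ: 2! 0! 6! / 9! → 1/252; sum: t=2:+1/72 = 1/72; 3j²(1 4 3; -1 1 0) = Δ·Π!·Σ² = 5/126  (sign -1)
B: Δ: 2! 0! 6! / 9! → 1/252; sum: t=0:+1/240 = 1/240; 3j²(1 4 3; 1 -3 2) = Δ·Π!·Σ² = 1/12  (sign -1)
I_A²/I_B² = (5/126)/(1/12) = 10/21

10/21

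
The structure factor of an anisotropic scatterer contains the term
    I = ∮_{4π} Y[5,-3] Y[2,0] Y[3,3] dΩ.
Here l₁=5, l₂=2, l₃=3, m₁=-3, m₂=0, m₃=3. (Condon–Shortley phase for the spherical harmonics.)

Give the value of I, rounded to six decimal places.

-0.126792

m-sum 0 ✓  L=10 even ✓  3≤3≤7 ✓
Π(2lᵢ+1) = 11×5×7 = 385
triangle coeff Δ(5,2,3) = 1/2310
Σ_t [2,2]: t=2:+1/144 = 1/144
(3j)²=10/231 [(5 2 3; 0 0 0)], sign=-1
Σ_t [2,2]: t=2:+1/2880 = 1/2880
(3j)²=2/165 [(5 2 3; -3 0 3)], sign=+1
⇒ 4πI² = 20/99
I = (-1)√(20/99/(4π)) = -0.12679218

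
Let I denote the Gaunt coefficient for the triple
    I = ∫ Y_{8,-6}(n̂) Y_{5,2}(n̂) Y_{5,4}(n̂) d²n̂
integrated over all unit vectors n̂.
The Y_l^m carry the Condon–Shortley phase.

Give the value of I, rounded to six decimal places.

-0.023187

m-sum 0 ✓  L=18 even ✓  3≤5≤13 ✓
Π(2lᵢ+1) = 17×11×11 = 2057
triangle coeff Δ(8,5,5) = 1/37413090
Σ_t [3,5]: t=3:−1/1036800 t=4:+1/331776 t=5:−1/1036800 = 1/921600
(3j)²=490/46189 [(8 5 5; 0 0 0)], sign=-1
Σ_t [6,7]: t=6:+1/58060800 t=7:−1/50803200 = -1/406425600
(3j)²=1/3230 [(8 5 5; -6 2 4)], sign=+1
⇒ 4πI² = 539/79781
I = (-1)√(539/79781/(4π)) = -0.02318674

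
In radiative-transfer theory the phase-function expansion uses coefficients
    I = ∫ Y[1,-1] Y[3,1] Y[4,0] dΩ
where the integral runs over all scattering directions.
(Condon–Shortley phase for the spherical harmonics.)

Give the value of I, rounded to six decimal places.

Rules hold: Σm=0, L=8 even, 2≤4≤4.
N = 3·7·9 = 189
Δ = 0!·2!·6!/9! = 1/252
Racah Σ t=0..0: t=0:+1/36 = 1/36
⇒ 3j(1 3 4; 0 0 0)² = 4/63, sgn +1
Racah Σ t=0..0: t=0:+1/96 = 1/96
⇒ 3j(1 3 4; -1 1 0)² = 1/42, sgn +1
4πI² = N·(3j₀)²·(3jₘ)² = 2/7
I = +1·√(0.285714/4π) = 0.15078601

0.150786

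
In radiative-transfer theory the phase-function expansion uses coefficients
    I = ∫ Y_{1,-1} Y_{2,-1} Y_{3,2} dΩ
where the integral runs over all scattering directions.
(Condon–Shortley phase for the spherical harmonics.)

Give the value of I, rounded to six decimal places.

0.261169

m-sum 0 ✓  L=6 even ✓  1≤3≤3 ✓
Π(2lᵢ+1) = 3×5×7 = 105
triangle coeff Δ(1,2,3) = 1/105
Σ_t [0,0]: t=0:+1/4 = 1/4
(3j)²=3/35 [(1 2 3; 0 0 0)], sign=-1
Σ_t [0,0]: t=0:+1/12 = 1/12
(3j)²=2/21 [(1 2 3; -1 -1 2)], sign=-1
⇒ 4πI² = 6/7
I = (+1)√(6/7/(4π)) = 0.26116903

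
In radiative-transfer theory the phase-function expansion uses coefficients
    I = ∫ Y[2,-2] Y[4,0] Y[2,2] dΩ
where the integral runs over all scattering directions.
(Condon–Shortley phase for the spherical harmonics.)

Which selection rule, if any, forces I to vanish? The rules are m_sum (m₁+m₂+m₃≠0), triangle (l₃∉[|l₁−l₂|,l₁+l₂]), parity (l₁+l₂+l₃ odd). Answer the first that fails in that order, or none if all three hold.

none

m₁+m₂+m₃ = -2 + 0 + 2 = 0  ✓
triangle: |2−4|=2 ≤ l₃=2 ≤ 2+4=6  ✓
parity: l₁+l₂+l₃ = 8 is even  ✓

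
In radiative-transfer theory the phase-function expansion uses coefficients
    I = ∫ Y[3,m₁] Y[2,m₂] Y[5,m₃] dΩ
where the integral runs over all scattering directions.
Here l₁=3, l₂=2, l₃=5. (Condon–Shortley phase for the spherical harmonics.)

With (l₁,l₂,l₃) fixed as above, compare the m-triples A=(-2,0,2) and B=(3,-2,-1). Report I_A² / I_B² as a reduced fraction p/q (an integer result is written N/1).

Shared (l₁,l₂,l₃)=(3,2,5): N and (l;000)² cancel in I_A²/I_B².
A: Δ = 0!·6!·4!/11! = 1/2310; Racah Σ t=0..0: t=0:+1/480 = 1/480; ⇒ 3j(3 2 5; -2 0 2)² = 3/110, sgn -1
B: Δ = 0!·6!·4!/11! = 1/2310; Racah Σ t=0..0: t=0:+1/17280 = 1/17280; ⇒ 3j(3 2 5; 3 -2 -1)² = 1/2310, sgn +1
I_A²/I_B² = (3/110)/(1/2310) = 63/1

63/1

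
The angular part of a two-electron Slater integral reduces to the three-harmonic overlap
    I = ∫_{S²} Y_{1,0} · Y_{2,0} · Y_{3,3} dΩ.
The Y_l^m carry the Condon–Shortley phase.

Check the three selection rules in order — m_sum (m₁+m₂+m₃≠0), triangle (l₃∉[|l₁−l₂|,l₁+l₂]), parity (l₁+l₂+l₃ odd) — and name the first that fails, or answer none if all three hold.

azimuthal sum: 0 + 0 + 3 = 3  ✗
1 ≤ 3 ≤ 3 (triangle on l)
L = 1 + 2 + 3 = 6 (even)

m_sum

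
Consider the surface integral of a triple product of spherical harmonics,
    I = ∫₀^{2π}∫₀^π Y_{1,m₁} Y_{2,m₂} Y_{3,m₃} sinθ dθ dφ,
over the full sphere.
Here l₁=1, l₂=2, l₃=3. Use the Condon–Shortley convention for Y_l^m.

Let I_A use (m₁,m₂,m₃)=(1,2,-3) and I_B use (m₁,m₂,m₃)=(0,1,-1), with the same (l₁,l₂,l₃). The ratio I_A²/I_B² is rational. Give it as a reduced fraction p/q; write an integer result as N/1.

15/8

Same 1,2,3: normalisation and zero-m 3j drop out of the ratio.
A: Δ: 0! 2! 4! / 7! → 1/105; sum: t=0:+1/48 = 1/48; 3j²(1 2 3; 1 2 -3) = Δ·Π!·Σ² = 1/7  (sign +1)
B: Δ: 0! 2! 4! / 7! → 1/105; sum: t=0:+1/6 = 1/6; 3j²(1 2 3; 0 1 -1) = Δ·Π!·Σ² = 8/105  (sign +1)
I_A²/I_B² = (1/7)/(8/105) = 15/8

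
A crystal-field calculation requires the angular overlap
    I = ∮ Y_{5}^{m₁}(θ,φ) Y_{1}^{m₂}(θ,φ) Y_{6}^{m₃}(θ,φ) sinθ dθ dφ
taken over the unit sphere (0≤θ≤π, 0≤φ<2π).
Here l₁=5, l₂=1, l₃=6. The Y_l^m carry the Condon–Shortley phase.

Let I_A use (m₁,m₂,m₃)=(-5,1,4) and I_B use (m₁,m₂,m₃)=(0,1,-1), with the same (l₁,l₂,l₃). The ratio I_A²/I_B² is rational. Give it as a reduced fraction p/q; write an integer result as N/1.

l's match ⇒ only the (l;m) 3-j factors differ between A and B.
A: triangle coeff Δ(5,1,6) = 1/858; Σ_t [0,0]: t=0:+1/7257600 = 1/7257600; (3j)²=1/858 [(5 1 6; -5 1 4)], sign=+1
B: triangle coeff Δ(5,1,6) = 1/858; Σ_t [0,0]: t=0:+1/28800 = 1/28800; (3j)²=7/286 [(5 1 6; 0 1 -1)], sign=-1
I_A²/I_B² = (1/858)/(7/286) = 1/21

1/21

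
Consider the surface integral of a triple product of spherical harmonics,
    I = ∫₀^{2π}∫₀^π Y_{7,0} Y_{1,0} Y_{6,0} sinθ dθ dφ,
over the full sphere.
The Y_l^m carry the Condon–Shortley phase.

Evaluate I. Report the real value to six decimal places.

0.244927

Checks pass: Σm=0; 14 even; l₃=6∈[6,8].
(2·7+1)(2·1+1)(2·6+1) = 585
Δ: 2! 12! 0! / 15! → 1/1365
sum: t=1:−1/518400 = -1/518400
3j²(7 1 6; 0 0 0) = Δ·Π!·Σ² = 7/195  (sign -1)
(m-triple is (0,0,0) — same symbol as above.)
combine: 4πI² = 585·7/195·7/195 = 49/65
take √, sign +1: I = 0.24492687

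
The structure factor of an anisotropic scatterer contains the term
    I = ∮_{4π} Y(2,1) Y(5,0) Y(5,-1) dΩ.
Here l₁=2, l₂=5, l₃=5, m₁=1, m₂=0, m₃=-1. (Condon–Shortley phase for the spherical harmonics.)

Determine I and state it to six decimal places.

Checks pass: Σm=0; 12 even; l₃=5∈[3,7].
(2·2+1)(2·5+1)(2·5+1) = 605
Δ: 2! 2! 8! / 13! → 1/38610
sum: t=0:+1/2880 t=1:−1/576 t=2:+1/2880 = -1/960
3j²(2 5 5; 0 0 0) = Δ·Π!·Σ² = 10/429  (sign +1)
sum: t=0:+1/1440 t=1:−1/1152 = -1/5760
3j²(2 5 5; 1 0 -1) = Δ·Π!·Σ² = 1/858  (sign -1)
combine: 4πI² = 605·10/429·1/858 = 25/1521
take √, sign -1: I = -0.03616600

-0.036166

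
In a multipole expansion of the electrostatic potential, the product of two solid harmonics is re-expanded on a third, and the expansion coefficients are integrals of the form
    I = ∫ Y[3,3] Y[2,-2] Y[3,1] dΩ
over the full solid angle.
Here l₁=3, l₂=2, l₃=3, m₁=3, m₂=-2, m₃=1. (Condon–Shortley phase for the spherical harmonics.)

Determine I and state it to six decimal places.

m-sum = 3 − 2 + 1 = 2 ≠ 0 ⇒ I = 0

0.000000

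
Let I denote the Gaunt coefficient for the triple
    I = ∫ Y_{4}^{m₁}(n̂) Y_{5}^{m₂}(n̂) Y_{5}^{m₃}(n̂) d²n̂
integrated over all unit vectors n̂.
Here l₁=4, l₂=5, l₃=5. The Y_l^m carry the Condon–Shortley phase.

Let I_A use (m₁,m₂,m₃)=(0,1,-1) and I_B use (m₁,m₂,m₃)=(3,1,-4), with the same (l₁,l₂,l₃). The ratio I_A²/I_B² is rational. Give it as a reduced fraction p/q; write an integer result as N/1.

4/15

Same 4,5,5: normalisation and zero-m 3j drop out of the ratio.
A: Δ: 4! 4! 6! / 15! → 1/3153150; sum: t=0:+1/414720 t=1:−1/4320 t=2:+1/768 t=3:−1/1296 t=4:+1/27648 = 7/20736; 3j²(4 5 5; 0 1 -1) = Δ·Π!·Σ² = 8/1287  (sign +1)
B: Δ: 4! 4! 6! / 15! → 1/3153150; sum: t=0:+1/103680 t=1:−1/17280 = -1/20736; 3j²(4 5 5; 3 1 -4) = Δ·Π!·Σ² = 10/429  (sign +1)
I_A²/I_B² = (8/1287)/(10/429) = 4/15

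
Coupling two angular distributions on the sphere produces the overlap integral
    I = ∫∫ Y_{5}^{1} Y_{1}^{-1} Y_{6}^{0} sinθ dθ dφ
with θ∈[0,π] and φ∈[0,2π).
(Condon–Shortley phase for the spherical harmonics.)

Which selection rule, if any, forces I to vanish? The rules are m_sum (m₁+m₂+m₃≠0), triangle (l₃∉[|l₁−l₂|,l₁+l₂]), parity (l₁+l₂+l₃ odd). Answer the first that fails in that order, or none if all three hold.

Σmᵢ = 0  ✓
l₃∈[|l₁−l₂|,l₁+l₂]=[4,6], have l₃=6  ✓
Σlᵢ = 12 ⇒ even  ✓

none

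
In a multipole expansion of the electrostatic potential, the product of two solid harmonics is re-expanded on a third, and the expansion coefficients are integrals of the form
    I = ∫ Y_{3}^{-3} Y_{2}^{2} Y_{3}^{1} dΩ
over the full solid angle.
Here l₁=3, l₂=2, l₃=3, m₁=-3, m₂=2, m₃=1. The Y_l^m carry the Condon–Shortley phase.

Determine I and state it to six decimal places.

m-sum 0 ✓  L=8 even ✓  1≤3≤5 ✓
Π(2lᵢ+1) = 7×5×7 = 245
triangle coeff Δ(3,2,3) = 1/3780
Σ_t [0,2]: t=0:+1/24 t=1:−1/4 t=2:+1/24 = -1/6
(3j)²=4/105 [(3 2 3; 0 0 0)], sign=+1
Σ_t [2,2]: t=2:+1/96 = 1/96
(3j)²=1/42 [(3 2 3; -3 2 1)], sign=+1
⇒ 4πI² = 2/9
I = (+1)√(2/9/(4π)) = 0.13298076

0.132981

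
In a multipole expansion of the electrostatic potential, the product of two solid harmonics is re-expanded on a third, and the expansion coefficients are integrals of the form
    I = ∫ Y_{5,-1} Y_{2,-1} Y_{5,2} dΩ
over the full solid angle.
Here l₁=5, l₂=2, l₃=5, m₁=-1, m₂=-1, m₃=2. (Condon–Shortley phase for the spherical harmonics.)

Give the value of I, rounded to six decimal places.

0.104819

Checks pass: Σm=0; 12 even; l₃=5∈[3,7].
(2·5+1)(2·2+1)(2·5+1) = 605
Δ: 2! 8! 2! / 13! → 1/38610
sum: t=0:+1/2880 t=1:−1/576 t=2:+1/2880 = -1/960
3j²(5 2 5; 0 0 0) = Δ·Π!·Σ² = 10/429  (sign +1)
sum: t=0:+1/2880 t=1:−1/1440 = -1/2880
3j²(5 2 5; -1 -1 2) = Δ·Π!·Σ² = 7/715  (sign +1)
combine: 4πI² = 605·10/429·7/715 = 70/507
take √, sign +1: I = 0.10481902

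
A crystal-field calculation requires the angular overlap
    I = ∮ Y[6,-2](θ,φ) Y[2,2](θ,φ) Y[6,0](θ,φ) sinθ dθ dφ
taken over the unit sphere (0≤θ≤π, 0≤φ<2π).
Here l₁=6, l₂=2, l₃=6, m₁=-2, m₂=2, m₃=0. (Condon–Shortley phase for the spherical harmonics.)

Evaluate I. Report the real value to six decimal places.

m-sum 0 ✓  L=14 even ✓  4≤6≤8 ✓
Π(2lᵢ+1) = 13×5×13 = 845
triangle coeff Δ(6,2,6) = 1/90090
Σ_t [0,2]: t=0:+1/69120 t=1:−1/14400 t=2:+1/69120 = -7/172800
(3j)²=14/715 [(6 2 6; 0 0 0)], sign=-1
Σ_t [2,2]: t=2:+1/69120 = 1/69120
(3j)²=4/143 [(6 2 6; -2 2 0)], sign=+1
⇒ 4πI² = 56/121
I = (-1)√(56/121/(4π)) = -0.19190947

-0.191909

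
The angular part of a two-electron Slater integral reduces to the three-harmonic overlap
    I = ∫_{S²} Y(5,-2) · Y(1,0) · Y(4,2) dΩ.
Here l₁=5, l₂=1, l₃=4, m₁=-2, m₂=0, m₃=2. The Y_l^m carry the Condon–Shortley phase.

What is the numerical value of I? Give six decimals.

m-sum 0 ✓  L=10 even ✓  4≤4≤6 ✓
Π(2lᵢ+1) = 11×3×9 = 297
triangle coeff Δ(5,1,4) = 1/495
Σ_t [1,1]: t=1:−1/576 = -1/576
(3j)²=5/99 [(5 1 4; 0 0 0)], sign=-1
Σ_t [1,1]: t=1:−1/1440 = -1/1440
(3j)²=7/165 [(5 1 4; -2 0 2)], sign=-1
⇒ 4πI² = 7/11
I = (+1)√(7/11/(4π)) = 0.22503380

0.225034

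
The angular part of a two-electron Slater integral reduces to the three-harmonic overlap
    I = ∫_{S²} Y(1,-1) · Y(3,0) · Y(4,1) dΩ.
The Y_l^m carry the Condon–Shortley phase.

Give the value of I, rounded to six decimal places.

-0.194664

Rules hold: Σm=0, L=8 even, 2≤4≤4.
N = 3·7·9 = 189
Δ = 0!·2!·6!/9! = 1/252
Racah Σ t=0..0: t=0:+1/36 = 1/36
⇒ 3j(1 3 4; 0 0 0)² = 4/63, sgn +1
Racah Σ t=0..0: t=0:+1/72 = 1/72
⇒ 3j(1 3 4; -1 0 1)² = 5/126, sgn -1
4πI² = N·(3j₀)²·(3jₘ)² = 10/21
I = -1·√(0.47619/4π) = -0.19466390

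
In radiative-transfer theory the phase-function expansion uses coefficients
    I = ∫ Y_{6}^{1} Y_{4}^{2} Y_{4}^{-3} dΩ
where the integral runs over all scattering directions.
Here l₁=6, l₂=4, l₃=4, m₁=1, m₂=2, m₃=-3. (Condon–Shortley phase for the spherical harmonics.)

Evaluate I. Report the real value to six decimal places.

m-sum 0 ✓  L=14 even ✓  2≤4≤10 ✓
Π(2lᵢ+1) = 13×9×9 = 1053
triangle coeff Δ(6,4,4) = 1/1261260
Σ_t [2,4]: t=2:+1/4608 t=3:−1/1296 t=4:+1/4608 = -7/20736
(3j)²=20/1287 [(6 4 4; 0 0 0)], sign=-1
Σ_t [4,5]: t=4:+1/11520 t=5:−1/86400 = 13/172800
(3j)²=13/660 [(6 4 4; 1 2 -3)], sign=-1
⇒ 4πI² = 39/121
I = (+1)√(39/121/(4π)) = 0.16015286

0.160153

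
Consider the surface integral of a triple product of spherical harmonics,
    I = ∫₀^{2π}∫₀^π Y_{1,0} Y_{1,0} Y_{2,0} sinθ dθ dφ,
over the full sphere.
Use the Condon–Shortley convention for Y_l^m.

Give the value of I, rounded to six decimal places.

Rules hold: Σm=0, L=4 even, 0≤2≤2.
N = 3·3·5 = 45
Δ = 0!·2!·2!/5! = 1/30
Racah Σ t=0..0: t=0:+1/1 = 1/1
⇒ 3j(1 1 2; 0 0 0)² = 2/15, sgn +1
(m-triple is (0,0,0) — same symbol as above.)
4πI² = N·(3j₀)²·(3jₘ)² = 4/5
I = +1·√(0.8/4π) = 0.25231325

0.252313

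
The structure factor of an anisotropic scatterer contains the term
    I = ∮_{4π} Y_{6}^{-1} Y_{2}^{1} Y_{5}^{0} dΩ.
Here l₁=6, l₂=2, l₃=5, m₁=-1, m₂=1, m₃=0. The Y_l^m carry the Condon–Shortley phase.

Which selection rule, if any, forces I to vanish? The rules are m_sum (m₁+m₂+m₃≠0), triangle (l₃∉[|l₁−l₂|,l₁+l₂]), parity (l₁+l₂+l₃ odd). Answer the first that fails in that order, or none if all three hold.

m₁+m₂+m₃ = -1 + 1 + 0 = 0  ✓
triangle: |6−2|=4 ≤ l₃=5 ≤ 6+2=8  ✓
parity: l₁+l₂+l₃ = 13 is odd  ✗

parity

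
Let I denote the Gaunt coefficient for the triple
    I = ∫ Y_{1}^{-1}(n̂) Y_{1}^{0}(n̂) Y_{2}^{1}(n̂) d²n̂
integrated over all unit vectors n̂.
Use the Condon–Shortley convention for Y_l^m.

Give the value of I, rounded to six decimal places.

-0.218510

Rules hold: Σm=0, L=4 even, 0≤2≤2.
N = 3·3·5 = 45
Δ = 0!·2!·2!/5! = 1/30
Racah Σ t=0..0: t=0:+1/1 = 1/1
⇒ 3j(1 1 2; 0 0 0)² = 2/15, sgn +1
Racah Σ t=0..0: t=0:+1/2 = 1/2
⇒ 3j(1 1 2; -1 0 1)² = 1/10, sgn -1
4πI² = N·(3j₀)²·(3jₘ)² = 3/5
I = -1·√(0.6/4π) = -0.21850969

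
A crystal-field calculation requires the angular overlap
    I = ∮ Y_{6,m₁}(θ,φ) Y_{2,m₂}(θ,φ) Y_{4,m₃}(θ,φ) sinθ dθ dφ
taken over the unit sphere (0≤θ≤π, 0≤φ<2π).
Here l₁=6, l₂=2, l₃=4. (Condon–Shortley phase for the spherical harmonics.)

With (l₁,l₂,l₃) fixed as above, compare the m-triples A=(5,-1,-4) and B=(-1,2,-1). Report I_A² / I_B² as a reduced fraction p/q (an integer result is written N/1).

l's match ⇒ only the (l;m) 3-j factors differ between A and B.
A: triangle coeff Δ(6,2,4) = 1/6435; Σ_t [1,1]: t=1:−1/241920 = -1/241920; (3j)²=1/39 [(6 2 4; 5 -1 -4)], sign=-1
B: triangle coeff Δ(6,2,4) = 1/6435; Σ_t [4,4]: t=4:+1/17280 = 1/17280; (3j)²=7/1287 [(6 2 4; -1 2 -1)], sign=-1
I_A²/I_B² = (1/39)/(7/1287) = 33/7

33/7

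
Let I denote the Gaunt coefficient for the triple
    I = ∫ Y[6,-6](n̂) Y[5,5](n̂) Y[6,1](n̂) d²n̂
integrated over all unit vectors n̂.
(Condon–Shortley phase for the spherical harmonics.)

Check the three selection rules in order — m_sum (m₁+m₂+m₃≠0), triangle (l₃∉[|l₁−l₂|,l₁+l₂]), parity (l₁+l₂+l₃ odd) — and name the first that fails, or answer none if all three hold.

parity

Σmᵢ = 0  ✓
l₃∈[|l₁−l₂|,l₁+l₂]=[1,11], have l₃=6  ✓
Σlᵢ = 17 ⇒ odd  ✗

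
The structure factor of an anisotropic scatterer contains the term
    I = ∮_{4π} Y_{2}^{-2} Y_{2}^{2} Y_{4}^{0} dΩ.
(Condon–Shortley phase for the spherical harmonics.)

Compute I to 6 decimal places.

0.040299

m-sum 0 ✓  L=8 even ✓  0≤4≤4 ✓
Π(2lᵢ+1) = 5×5×9 = 225
triangle coeff Δ(2,2,4) = 1/630
Σ_t [0,0]: t=0:+1/16 = 1/16
(3j)²=2/35 [(2 2 4; 0 0 0)], sign=+1
Σ_t [0,0]: t=0:+1/576 = 1/576
(3j)²=1/630 [(2 2 4; -2 2 0)], sign=+1
⇒ 4πI² = 1/49
I = (+1)√(1/49/(4π)) = 0.04029926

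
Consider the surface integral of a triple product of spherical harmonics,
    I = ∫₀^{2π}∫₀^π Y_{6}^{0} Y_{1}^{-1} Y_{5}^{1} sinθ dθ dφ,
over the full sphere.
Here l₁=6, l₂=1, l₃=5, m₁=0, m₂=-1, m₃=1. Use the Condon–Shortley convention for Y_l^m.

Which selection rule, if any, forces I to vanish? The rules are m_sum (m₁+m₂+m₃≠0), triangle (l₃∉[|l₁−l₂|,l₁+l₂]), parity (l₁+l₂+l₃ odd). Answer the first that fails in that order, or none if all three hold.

azimuthal sum: 0 − 1 + 1 = 0  ✓
5 ≤ 5 ≤ 7 (triangle on l)  ✓
L = 6 + 1 + 5 = 12 (even)  ✓

none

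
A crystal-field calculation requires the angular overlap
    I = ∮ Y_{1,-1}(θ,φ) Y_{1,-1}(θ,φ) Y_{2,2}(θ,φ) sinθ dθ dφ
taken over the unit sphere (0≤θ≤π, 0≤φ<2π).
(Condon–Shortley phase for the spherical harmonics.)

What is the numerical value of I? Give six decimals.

0.309019

Rules hold: Σm=0, L=4 even, 0≤2≤2.
N = 3·3·5 = 45
Δ = 0!·2!·2!/5! = 1/30
Racah Σ t=0..0: t=0:+1/1 = 1/1
⇒ 3j(1 1 2; 0 0 0)² = 2/15, sgn +1
Racah Σ t=0..0: t=0:+1/4 = 1/4
⇒ 3j(1 1 2; -1 -1 2)² = 1/5, sgn +1
4πI² = N·(3j₀)²·(3jₘ)² = 6/5
I = +1·√(1.2/4π) = 0.30901936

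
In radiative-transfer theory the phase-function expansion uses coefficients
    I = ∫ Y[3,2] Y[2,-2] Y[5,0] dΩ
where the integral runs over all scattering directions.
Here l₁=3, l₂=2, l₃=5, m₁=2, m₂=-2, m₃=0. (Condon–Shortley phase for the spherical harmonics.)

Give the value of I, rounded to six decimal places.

Rules hold: Σm=0, L=10 even, 1≤5≤5.
N = 7·5·11 = 385
Δ = 0!·6!·4!/11! = 1/2310
Racah Σ t=0..0: t=0:+1/144 = 1/144
⇒ 3j(3 2 5; 0 0 0)² = 10/231, sgn -1
Racah Σ t=0..0: t=0:+1/2880 = 1/2880
⇒ 3j(3 2 5; 2 -2 0)² = 1/462, sgn -1
4πI² = N·(3j₀)²·(3jₘ)² = 25/693
I = +1·√(0.036075/4π) = 0.05357948

0.053579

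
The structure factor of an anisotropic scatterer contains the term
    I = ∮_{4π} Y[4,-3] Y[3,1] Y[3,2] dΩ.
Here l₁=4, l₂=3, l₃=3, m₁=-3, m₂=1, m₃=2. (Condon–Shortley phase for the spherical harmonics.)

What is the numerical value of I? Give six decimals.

Rules hold: Σm=0, L=10 even, 1≤3≤7.
N = 9·7·7 = 441
Δ = 4!·4!·2!/11! = 1/34650
Racah Σ t=1..3: t=1:−1/72 t=2:+1/16 t=3:−1/72 = 5/144
⇒ 3j(4 3 3; 0 0 0)² = 2/77, sgn -1
Racah Σ t=3..4: t=3:−1/144 t=4:+1/288 = -1/288
⇒ 3j(4 3 3; -3 1 2)² = 1/99, sgn +1
4πI² = N·(3j₀)²·(3jₘ)² = 14/121
I = -1·√(0.115702/4π) = -0.09595473

-0.095955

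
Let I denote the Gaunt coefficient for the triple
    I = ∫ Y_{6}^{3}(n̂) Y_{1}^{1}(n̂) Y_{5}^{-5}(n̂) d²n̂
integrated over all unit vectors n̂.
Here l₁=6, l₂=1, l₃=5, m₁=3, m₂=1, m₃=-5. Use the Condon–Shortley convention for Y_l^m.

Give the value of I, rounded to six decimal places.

0.000000

Σmᵢ = -1 ≠ 0, so the φ-integral vanishes; I = 0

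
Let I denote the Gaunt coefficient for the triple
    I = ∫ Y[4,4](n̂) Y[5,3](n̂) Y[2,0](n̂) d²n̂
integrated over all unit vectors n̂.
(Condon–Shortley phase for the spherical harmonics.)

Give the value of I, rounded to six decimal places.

Σmᵢ = 7 ≠ 0, so the φ-integral vanishes; I = 0

0.000000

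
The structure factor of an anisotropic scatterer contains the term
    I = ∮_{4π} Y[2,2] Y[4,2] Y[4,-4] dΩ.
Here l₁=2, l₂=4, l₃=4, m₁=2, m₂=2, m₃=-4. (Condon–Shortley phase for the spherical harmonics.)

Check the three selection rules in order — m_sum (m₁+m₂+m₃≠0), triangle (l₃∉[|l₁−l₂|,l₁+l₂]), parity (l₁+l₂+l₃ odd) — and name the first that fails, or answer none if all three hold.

none

azimuthal sum: 2 + 2 − 4 = 0  ✓
2 ≤ 4 ≤ 6 (triangle on l)  ✓
L = 2 + 4 + 4 = 10 (even)  ✓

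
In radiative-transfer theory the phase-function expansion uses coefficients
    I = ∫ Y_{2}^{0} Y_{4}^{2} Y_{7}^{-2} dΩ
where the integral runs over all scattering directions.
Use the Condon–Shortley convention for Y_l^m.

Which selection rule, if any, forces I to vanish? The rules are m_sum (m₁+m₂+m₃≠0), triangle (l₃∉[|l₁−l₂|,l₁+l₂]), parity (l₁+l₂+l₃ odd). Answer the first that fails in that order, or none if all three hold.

triangle

azimuthal sum: 0 + 2 − 2 = 0  ✓
2 ≤ 7 ≤ 6 (triangle on l)  ✗
L = 2 + 4 + 7 = 13 (odd)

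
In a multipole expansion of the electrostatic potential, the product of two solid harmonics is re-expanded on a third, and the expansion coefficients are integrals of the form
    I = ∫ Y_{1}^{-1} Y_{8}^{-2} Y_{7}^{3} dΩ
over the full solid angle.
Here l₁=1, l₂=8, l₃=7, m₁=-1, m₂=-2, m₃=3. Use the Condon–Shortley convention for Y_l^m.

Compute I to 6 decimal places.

0.118504

Rules hold: Σm=0, L=16 even, 7≤7≤9.
N = 3·17·15 = 765
Δ = 2!·0!·14!/17! = 1/2040
Racah Σ t=1..1: t=1:−1/25401600 = -1/25401600
⇒ 3j(1 8 7; 0 0 0)² = 8/255, sgn +1
Racah Σ t=2..2: t=2:+1/174182400 = 1/174182400
⇒ 3j(1 8 7; -1 -2 3)² = 1/136, sgn +1
4πI² = N·(3j₀)²·(3jₘ)² = 3/17
I = +1·√(0.176471/4π) = 0.11850352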